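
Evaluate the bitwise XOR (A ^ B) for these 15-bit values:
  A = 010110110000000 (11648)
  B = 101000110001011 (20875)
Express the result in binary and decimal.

Apply ^ to each column (1 where bits differ):
  010110110000000
^ 101000110001011
-----------------
  111110000001011

Answer: 111110000001011 (31755)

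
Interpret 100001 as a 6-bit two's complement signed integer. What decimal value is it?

MSB is 1, so the value is negative. Find the magnitude:
1. Invert bits:  011110
2. Add 1:        011111  = 31
3. Apply sign:   -31

Answer: -31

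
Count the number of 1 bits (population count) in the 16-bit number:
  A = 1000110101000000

1000110101000000
1-bits at positions (from bit 0 = LSB): 6, 8, 10, 11, 15
Count = 5

Answer: 5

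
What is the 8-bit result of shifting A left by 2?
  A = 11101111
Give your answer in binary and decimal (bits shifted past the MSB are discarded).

Shift left by 2: drop the top 2 bit(s), append 2 zero(s) on the right.
  11101111  ->  discard [11], keep [101111], append 00
= 10111100

Answer: 10111100 (188)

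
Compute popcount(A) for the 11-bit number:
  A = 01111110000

01111110000
1-bits at positions (from bit 0 = LSB): 4, 5, 6, 7, 8, 9
Count = 6

Answer: 6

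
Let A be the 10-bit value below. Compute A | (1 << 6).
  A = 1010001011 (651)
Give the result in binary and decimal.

Mask = 1 << 6 = 0001000000
Bit 6 of A is 0, so OR-ing with the mask flips it to 1.
  1010001011
| 0001000000
------------
  1011001011

Answer: 1011001011 (715)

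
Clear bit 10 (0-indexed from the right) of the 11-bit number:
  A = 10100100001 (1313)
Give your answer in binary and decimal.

Mask = ~(1 << 10) = 01111111111
Bit 10 of A is 1, so AND-ing with the mask clears it to 0.
  10100100001
& 01111111111
-------------
  00100100001

Answer: 00100100001 (289)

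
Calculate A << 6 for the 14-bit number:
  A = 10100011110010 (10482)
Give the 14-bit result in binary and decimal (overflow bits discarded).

Shift left by 6: drop the top 6 bit(s), append 6 zero(s) on the right.
  10100011110010  ->  discard [101000], keep [11110010], append 000000
= 11110010000000

Answer: 11110010000000 (15488)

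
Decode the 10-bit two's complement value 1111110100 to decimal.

MSB is 1, so the value is negative. Find the magnitude:
1. Invert bits:  0000001011
2. Add 1:        0000001100  = 12
3. Apply sign:   -12

Answer: -12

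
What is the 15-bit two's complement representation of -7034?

1. Binary of +7034:  001101101111010
2. Invert bits:     110010010000101
3. Add 1:           110010010000110

Answer: 110010010000110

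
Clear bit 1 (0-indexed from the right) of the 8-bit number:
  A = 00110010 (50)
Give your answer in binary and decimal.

Mask = ~(1 << 1) = 11111101
Bit 1 of A is 1, so AND-ing with the mask clears it to 0.
  00110010
& 11111101
----------
  00110000

Answer: 00110000 (48)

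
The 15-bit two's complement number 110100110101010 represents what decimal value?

MSB is 1, so the value is negative. Find the magnitude:
1. Invert bits:  001011001010101
2. Add 1:        001011001010110  = 5718
3. Apply sign:   -5718

Answer: -5718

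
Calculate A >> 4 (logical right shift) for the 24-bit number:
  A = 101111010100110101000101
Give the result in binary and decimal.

Logical shift right by 4: drop the bottom 4 bit(s), prepend 4 zero(s) on the left.
  101111010100110101000101  ->  keep [10111101010011010100], discard [0101], prepend 0000
= 000010111101010011010100

Answer: 000010111101010011010100 (775380)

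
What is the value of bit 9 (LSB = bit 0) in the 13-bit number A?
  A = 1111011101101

Bit 9 is the 10th from the right.
  1111011101101
     ^
That bit is 1.

Answer: 1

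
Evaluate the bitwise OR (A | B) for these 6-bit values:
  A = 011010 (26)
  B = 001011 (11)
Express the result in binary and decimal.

Apply | to each column (1 where either bit is 1):
  011010
| 001011
--------
  011011

Answer: 011011 (27)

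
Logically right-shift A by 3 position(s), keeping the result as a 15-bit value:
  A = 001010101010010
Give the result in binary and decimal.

Logical shift right by 3: drop the bottom 3 bit(s), prepend 3 zero(s) on the left.
  001010101010010  ->  keep [001010101010], discard [010], prepend 000
= 000001010101010

Answer: 000001010101010 (682)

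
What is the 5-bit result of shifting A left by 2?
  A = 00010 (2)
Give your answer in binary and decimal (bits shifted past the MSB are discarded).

Shift left by 2: drop the top 2 bit(s), append 2 zero(s) on the right.
  00010  ->  discard [00], keep [010], append 00
= 01000

Answer: 01000 (8)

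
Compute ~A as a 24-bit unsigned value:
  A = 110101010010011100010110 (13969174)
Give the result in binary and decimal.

Flip each bit (0->1, 1->0):
  110101010010011100010110
  001010101101100011101001

Answer: 001010101101100011101001 (2808041)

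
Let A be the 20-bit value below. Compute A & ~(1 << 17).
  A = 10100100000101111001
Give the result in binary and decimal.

Mask = ~(1 << 17) = 11011111111111111111
Bit 17 of A is 1, so AND-ing with the mask clears it to 0.
  10100100000101111001
& 11011111111111111111
----------------------
  10000100000101111001

Answer: 10000100000101111001 (541049)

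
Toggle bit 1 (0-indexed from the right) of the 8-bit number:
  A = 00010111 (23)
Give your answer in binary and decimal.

Mask = 1 << 1 = 00000010
Bit 1 of A is 1; XOR with the mask flips it to 0.
  00010111
^ 00000010
----------
  00010101

Answer: 00010101 (21)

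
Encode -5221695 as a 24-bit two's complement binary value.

1. Binary of +5221695:  010011111010110100111111
2. Invert bits:     101100000101001011000000
3. Add 1:           101100000101001011000001

Answer: 101100000101001011000001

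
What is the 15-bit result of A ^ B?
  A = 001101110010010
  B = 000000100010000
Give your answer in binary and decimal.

Apply ^ to each column (1 where bits differ):
  001101110010010
^ 000000100010000
-----------------
  001101010000010

Answer: 001101010000010 (6786)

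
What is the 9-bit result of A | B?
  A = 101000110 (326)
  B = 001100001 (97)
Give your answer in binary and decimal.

Apply | to each column (1 where either bit is 1):
  101000110
| 001100001
-----------
  101100111

Answer: 101100111 (359)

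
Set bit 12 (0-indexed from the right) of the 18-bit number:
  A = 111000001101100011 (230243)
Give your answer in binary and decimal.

Mask = 1 << 12 = 000001000000000000
Bit 12 of A is 0, so OR-ing with the mask flips it to 1.
  111000001101100011
| 000001000000000000
--------------------
  111001001101100011

Answer: 111001001101100011 (234339)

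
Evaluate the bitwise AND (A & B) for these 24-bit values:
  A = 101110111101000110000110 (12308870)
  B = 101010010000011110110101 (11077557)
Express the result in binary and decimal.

Apply & to each column (1 only where both bits are 1):
  101110111101000110000110
& 101010010000011110110101
--------------------------
  101010010000000110000100

Answer: 101010010000000110000100 (11075972)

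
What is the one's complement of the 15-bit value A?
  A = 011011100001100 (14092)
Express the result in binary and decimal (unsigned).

Flip each bit (0->1, 1->0):
  011011100001100
  100100011110011

Answer: 100100011110011 (18675)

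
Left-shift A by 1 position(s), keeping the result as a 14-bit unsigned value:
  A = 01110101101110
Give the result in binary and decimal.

Shift left by 1: drop the top 1 bit(s), append 1 zero(s) on the right.
  01110101101110  ->  discard [0], keep [1110101101110], append 0
= 11101011011100

Answer: 11101011011100 (15068)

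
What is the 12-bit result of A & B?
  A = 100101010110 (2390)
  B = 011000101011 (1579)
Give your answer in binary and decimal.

Apply & to each column (1 only where both bits are 1):
  100101010110
& 011000101011
--------------
  000000000010

Answer: 000000000010 (2)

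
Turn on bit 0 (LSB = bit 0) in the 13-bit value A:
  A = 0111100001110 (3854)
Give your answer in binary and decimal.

Mask = 1 << 0 = 0000000000001
Bit 0 of A is 0, so OR-ing with the mask flips it to 1.
  0111100001110
| 0000000000001
---------------
  0111100001111

Answer: 0111100001111 (3855)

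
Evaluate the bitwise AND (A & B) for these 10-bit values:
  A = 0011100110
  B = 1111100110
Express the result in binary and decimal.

Apply & to each column (1 only where both bits are 1):
  0011100110
& 1111100110
------------
  0011100110

Answer: 0011100110 (230)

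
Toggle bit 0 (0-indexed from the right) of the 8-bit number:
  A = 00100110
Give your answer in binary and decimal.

Mask = 1 << 0 = 00000001
Bit 0 of A is 0; XOR with the mask flips it to 1.
  00100110
^ 00000001
----------
  00100111

Answer: 00100111 (39)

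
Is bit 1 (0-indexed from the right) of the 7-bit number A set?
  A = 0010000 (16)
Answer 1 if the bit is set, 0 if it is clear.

Bit 1 is the 2nd from the right.
  0010000
       ^
That bit is 0.

Answer: 0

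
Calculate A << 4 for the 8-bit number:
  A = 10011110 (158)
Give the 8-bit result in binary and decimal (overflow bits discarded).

Shift left by 4: drop the top 4 bit(s), append 4 zero(s) on the right.
  10011110  ->  discard [1001], keep [1110], append 0000
= 11100000

Answer: 11100000 (224)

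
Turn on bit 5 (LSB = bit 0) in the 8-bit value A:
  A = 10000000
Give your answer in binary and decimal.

Mask = 1 << 5 = 00100000
Bit 5 of A is 0, so OR-ing with the mask flips it to 1.
  10000000
| 00100000
----------
  10100000

Answer: 10100000 (160)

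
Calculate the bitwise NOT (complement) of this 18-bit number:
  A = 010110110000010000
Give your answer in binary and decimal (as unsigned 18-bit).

Flip each bit (0->1, 1->0):
  010110110000010000
  101001001111101111

Answer: 101001001111101111 (168943)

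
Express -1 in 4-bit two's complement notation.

1. Binary of +1:  0001
2. Invert bits:     1110
3. Add 1:           1111

Answer: 1111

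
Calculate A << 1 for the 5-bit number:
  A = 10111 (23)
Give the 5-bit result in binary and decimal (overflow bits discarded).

Shift left by 1: drop the top 1 bit(s), append 1 zero(s) on the right.
  10111  ->  discard [1], keep [0111], append 0
= 01110

Answer: 01110 (14)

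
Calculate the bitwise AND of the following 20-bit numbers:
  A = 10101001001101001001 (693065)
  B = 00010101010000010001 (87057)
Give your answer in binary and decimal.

Apply & to each column (1 only where both bits are 1):
  10101001001101001001
& 00010101010000010001
----------------------
  00000001000000000001

Answer: 00000001000000000001 (4097)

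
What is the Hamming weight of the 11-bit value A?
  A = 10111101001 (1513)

10111101001
1-bits at positions (from bit 0 = LSB): 0, 3, 5, 6, 7, 8, 10
Count = 7

Answer: 7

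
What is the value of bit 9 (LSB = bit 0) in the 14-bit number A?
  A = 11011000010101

Bit 9 is the 10th from the right.
  11011000010101
      ^
That bit is 1.

Answer: 1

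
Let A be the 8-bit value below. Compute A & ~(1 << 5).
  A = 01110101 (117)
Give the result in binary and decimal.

Mask = ~(1 << 5) = 11011111
Bit 5 of A is 1, so AND-ing with the mask clears it to 0.
  01110101
& 11011111
----------
  01010101

Answer: 01010101 (85)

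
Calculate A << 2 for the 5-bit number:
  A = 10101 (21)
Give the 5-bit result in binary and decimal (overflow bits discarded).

Shift left by 2: drop the top 2 bit(s), append 2 zero(s) on the right.
  10101  ->  discard [10], keep [101], append 00
= 10100

Answer: 10100 (20)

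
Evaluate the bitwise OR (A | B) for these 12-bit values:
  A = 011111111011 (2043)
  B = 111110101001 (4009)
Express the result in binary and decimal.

Apply | to each column (1 where either bit is 1):
  011111111011
| 111110101001
--------------
  111111111011

Answer: 111111111011 (4091)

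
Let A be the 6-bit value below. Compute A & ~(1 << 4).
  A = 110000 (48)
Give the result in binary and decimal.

Mask = ~(1 << 4) = 101111
Bit 4 of A is 1, so AND-ing with the mask clears it to 0.
  110000
& 101111
--------
  100000

Answer: 100000 (32)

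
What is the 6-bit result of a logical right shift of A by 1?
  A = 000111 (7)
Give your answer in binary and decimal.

Logical shift right by 1: drop the bottom 1 bit(s), prepend 1 zero(s) on the left.
  000111  ->  keep [00011], discard [1], prepend 0
= 000011

Answer: 000011 (3)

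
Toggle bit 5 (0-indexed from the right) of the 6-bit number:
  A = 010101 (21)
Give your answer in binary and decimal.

Mask = 1 << 5 = 100000
Bit 5 of A is 0; XOR with the mask flips it to 1.
  010101
^ 100000
--------
  110101

Answer: 110101 (53)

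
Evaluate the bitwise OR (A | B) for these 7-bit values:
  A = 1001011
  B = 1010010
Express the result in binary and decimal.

Apply | to each column (1 where either bit is 1):
  1001011
| 1010010
---------
  1011011

Answer: 1011011 (91)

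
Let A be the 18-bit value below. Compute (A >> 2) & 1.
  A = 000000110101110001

Bit 2 is the 3rd from the right.
  000000110101110001
                 ^
That bit is 0.

Answer: 0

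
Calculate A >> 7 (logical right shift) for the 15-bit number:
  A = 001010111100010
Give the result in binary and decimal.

Logical shift right by 7: drop the bottom 7 bit(s), prepend 7 zero(s) on the left.
  001010111100010  ->  keep [00101011], discard [1100010], prepend 0000000
= 000000000101011

Answer: 000000000101011 (43)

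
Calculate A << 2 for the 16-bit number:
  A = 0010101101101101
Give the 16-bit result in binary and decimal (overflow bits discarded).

Shift left by 2: drop the top 2 bit(s), append 2 zero(s) on the right.
  0010101101101101  ->  discard [00], keep [10101101101101], append 00
= 1010110110110100

Answer: 1010110110110100 (44468)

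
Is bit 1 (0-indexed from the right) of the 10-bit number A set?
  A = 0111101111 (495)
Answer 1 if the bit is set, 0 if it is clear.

Bit 1 is the 2nd from the right.
  0111101111
          ^
That bit is 1.

Answer: 1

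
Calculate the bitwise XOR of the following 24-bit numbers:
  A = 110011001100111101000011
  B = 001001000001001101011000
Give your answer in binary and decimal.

Apply ^ to each column (1 where bits differ):
  110011001100111101000011
^ 001001000001001101011000
--------------------------
  111010001101110000011011

Answer: 111010001101110000011011 (15260699)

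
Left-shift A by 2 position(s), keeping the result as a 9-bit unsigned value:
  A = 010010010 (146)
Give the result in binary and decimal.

Shift left by 2: drop the top 2 bit(s), append 2 zero(s) on the right.
  010010010  ->  discard [01], keep [0010010], append 00
= 001001000

Answer: 001001000 (72)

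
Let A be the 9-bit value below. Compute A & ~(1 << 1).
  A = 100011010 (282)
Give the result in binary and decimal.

Mask = ~(1 << 1) = 111111101
Bit 1 of A is 1, so AND-ing with the mask clears it to 0.
  100011010
& 111111101
-----------
  100011000

Answer: 100011000 (280)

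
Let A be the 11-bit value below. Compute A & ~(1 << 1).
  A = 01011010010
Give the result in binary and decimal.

Mask = ~(1 << 1) = 11111111101
Bit 1 of A is 1, so AND-ing with the mask clears it to 0.
  01011010010
& 11111111101
-------------
  01011010000

Answer: 01011010000 (720)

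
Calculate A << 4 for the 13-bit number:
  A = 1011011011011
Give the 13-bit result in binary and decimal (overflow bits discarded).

Shift left by 4: drop the top 4 bit(s), append 4 zero(s) on the right.
  1011011011011  ->  discard [1011], keep [011011011], append 0000
= 0110110110000

Answer: 0110110110000 (3504)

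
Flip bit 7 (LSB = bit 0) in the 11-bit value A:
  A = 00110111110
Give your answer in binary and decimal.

Mask = 1 << 7 = 00010000000
Bit 7 of A is 1; XOR with the mask flips it to 0.
  00110111110
^ 00010000000
-------------
  00100111110

Answer: 00100111110 (318)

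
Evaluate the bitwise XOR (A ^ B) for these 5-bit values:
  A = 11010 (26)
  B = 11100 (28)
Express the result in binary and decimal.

Apply ^ to each column (1 where bits differ):
  11010
^ 11100
-------
  00110

Answer: 00110 (6)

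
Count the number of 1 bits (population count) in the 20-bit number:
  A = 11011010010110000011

11011010010110000011
1-bits at positions (from bit 0 = LSB): 0, 1, 7, 8, 10, 13, 15, 16, 18, 19
Count = 10

Answer: 10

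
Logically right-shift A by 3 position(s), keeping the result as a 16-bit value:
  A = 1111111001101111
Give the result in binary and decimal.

Logical shift right by 3: drop the bottom 3 bit(s), prepend 3 zero(s) on the left.
  1111111001101111  ->  keep [1111111001101], discard [111], prepend 000
= 0001111111001101

Answer: 0001111111001101 (8141)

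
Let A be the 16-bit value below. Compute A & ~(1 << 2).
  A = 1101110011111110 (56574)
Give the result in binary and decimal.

Mask = ~(1 << 2) = 1111111111111011
Bit 2 of A is 1, so AND-ing with the mask clears it to 0.
  1101110011111110
& 1111111111111011
------------------
  1101110011111010

Answer: 1101110011111010 (56570)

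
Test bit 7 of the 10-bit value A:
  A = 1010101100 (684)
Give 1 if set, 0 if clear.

Bit 7 is the 8th from the right.
  1010101100
    ^
That bit is 1.

Answer: 1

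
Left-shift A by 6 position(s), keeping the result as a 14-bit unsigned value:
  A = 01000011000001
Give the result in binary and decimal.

Shift left by 6: drop the top 6 bit(s), append 6 zero(s) on the right.
  01000011000001  ->  discard [010000], keep [11000001], append 000000
= 11000001000000

Answer: 11000001000000 (12352)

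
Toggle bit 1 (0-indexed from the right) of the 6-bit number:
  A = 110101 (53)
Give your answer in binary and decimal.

Mask = 1 << 1 = 000010
Bit 1 of A is 0; XOR with the mask flips it to 1.
  110101
^ 000010
--------
  110111

Answer: 110111 (55)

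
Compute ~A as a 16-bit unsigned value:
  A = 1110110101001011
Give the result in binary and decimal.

Flip each bit (0->1, 1->0):
  1110110101001011
  0001001010110100

Answer: 0001001010110100 (4788)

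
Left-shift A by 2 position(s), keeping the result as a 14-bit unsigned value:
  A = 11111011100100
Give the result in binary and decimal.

Shift left by 2: drop the top 2 bit(s), append 2 zero(s) on the right.
  11111011100100  ->  discard [11], keep [111011100100], append 00
= 11101110010000

Answer: 11101110010000 (15248)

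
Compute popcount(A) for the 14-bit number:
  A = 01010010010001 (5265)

01010010010001
1-bits at positions (from bit 0 = LSB): 0, 4, 7, 10, 12
Count = 5

Answer: 5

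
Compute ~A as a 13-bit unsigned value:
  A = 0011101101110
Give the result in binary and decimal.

Flip each bit (0->1, 1->0):
  0011101101110
  1100010010001

Answer: 1100010010001 (6289)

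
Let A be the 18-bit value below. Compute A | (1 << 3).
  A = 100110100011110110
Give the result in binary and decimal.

Mask = 1 << 3 = 000000000000001000
Bit 3 of A is 0, so OR-ing with the mask flips it to 1.
  100110100011110110
| 000000000000001000
--------------------
  100110100011111110

Answer: 100110100011111110 (157950)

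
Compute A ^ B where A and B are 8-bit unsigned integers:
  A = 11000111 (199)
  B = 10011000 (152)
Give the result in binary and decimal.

Apply ^ to each column (1 where bits differ):
  11000111
^ 10011000
----------
  01011111

Answer: 01011111 (95)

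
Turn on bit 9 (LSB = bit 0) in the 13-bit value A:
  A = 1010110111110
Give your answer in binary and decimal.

Mask = 1 << 9 = 0001000000000
Bit 9 of A is 0, so OR-ing with the mask flips it to 1.
  1010110111110
| 0001000000000
---------------
  1011110111110

Answer: 1011110111110 (6078)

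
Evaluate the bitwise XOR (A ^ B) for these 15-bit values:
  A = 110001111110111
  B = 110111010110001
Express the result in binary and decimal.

Apply ^ to each column (1 where bits differ):
  110001111110111
^ 110111010110001
-----------------
  000110101000110

Answer: 000110101000110 (3398)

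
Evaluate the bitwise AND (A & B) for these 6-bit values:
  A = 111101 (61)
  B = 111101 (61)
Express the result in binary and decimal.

Apply & to each column (1 only where both bits are 1):
  111101
& 111101
--------
  111101

Answer: 111101 (61)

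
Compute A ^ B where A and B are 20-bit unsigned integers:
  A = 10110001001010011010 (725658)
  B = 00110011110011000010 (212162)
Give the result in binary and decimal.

Apply ^ to each column (1 where bits differ):
  10110001001010011010
^ 00110011110011000010
----------------------
  10000010111001011000

Answer: 10000010111001011000 (536152)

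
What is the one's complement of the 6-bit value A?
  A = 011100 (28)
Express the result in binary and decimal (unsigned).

Flip each bit (0->1, 1->0):
  011100
  100011

Answer: 100011 (35)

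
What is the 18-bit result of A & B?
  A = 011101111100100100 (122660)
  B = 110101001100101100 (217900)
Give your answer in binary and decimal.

Apply & to each column (1 only where both bits are 1):
  011101111100100100
& 110101001100101100
--------------------
  010101001100100100

Answer: 010101001100100100 (86820)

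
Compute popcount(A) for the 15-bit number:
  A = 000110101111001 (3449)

000110101111001
1-bits at positions (from bit 0 = LSB): 0, 3, 4, 5, 6, 8, 10, 11
Count = 8

Answer: 8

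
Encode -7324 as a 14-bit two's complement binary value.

1. Binary of +7324:  01110010011100
2. Invert bits:     10001101100011
3. Add 1:           10001101100100

Answer: 10001101100100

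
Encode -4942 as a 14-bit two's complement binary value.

1. Binary of +4942:  01001101001110
2. Invert bits:     10110010110001
3. Add 1:           10110010110010

Answer: 10110010110010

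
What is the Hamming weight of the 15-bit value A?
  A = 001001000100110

001001000100110
1-bits at positions (from bit 0 = LSB): 1, 2, 5, 9, 12
Count = 5

Answer: 5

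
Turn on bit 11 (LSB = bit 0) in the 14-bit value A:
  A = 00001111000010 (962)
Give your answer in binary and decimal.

Mask = 1 << 11 = 00100000000000
Bit 11 of A is 0, so OR-ing with the mask flips it to 1.
  00001111000010
| 00100000000000
----------------
  00101111000010

Answer: 00101111000010 (3010)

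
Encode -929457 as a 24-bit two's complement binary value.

1. Binary of +929457:  000011100010111010110001
2. Invert bits:     111100011101000101001110
3. Add 1:           111100011101000101001111

Answer: 111100011101000101001111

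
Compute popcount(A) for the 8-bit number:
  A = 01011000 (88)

01011000
1-bits at positions (from bit 0 = LSB): 3, 4, 6
Count = 3

Answer: 3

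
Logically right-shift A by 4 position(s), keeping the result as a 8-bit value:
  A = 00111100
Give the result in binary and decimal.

Logical shift right by 4: drop the bottom 4 bit(s), prepend 4 zero(s) on the left.
  00111100  ->  keep [0011], discard [1100], prepend 0000
= 00000011

Answer: 00000011 (3)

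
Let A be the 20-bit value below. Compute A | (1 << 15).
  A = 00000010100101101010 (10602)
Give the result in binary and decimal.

Mask = 1 << 15 = 00001000000000000000
Bit 15 of A is 0, so OR-ing with the mask flips it to 1.
  00000010100101101010
| 00001000000000000000
----------------------
  00001010100101101010

Answer: 00001010100101101010 (43370)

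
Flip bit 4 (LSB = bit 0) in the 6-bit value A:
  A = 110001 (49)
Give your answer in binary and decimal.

Mask = 1 << 4 = 010000
Bit 4 of A is 1; XOR with the mask flips it to 0.
  110001
^ 010000
--------
  100001

Answer: 100001 (33)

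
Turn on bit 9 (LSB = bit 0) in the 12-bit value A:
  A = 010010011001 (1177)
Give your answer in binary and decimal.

Mask = 1 << 9 = 001000000000
Bit 9 of A is 0, so OR-ing with the mask flips it to 1.
  010010011001
| 001000000000
--------------
  011010011001

Answer: 011010011001 (1689)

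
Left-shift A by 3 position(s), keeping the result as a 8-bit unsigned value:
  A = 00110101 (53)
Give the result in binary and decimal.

Shift left by 3: drop the top 3 bit(s), append 3 zero(s) on the right.
  00110101  ->  discard [001], keep [10101], append 000
= 10101000

Answer: 10101000 (168)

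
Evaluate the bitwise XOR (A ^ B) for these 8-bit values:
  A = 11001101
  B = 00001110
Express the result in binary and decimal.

Apply ^ to each column (1 where bits differ):
  11001101
^ 00001110
----------
  11000011

Answer: 11000011 (195)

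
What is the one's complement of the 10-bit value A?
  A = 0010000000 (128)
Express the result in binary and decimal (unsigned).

Flip each bit (0->1, 1->0):
  0010000000
  1101111111

Answer: 1101111111 (895)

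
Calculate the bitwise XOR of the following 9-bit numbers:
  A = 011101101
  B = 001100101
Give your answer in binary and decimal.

Apply ^ to each column (1 where bits differ):
  011101101
^ 001100101
-----------
  010001000

Answer: 010001000 (136)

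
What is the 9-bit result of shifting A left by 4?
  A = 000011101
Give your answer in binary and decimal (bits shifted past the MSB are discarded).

Shift left by 4: drop the top 4 bit(s), append 4 zero(s) on the right.
  000011101  ->  discard [0000], keep [11101], append 0000
= 111010000

Answer: 111010000 (464)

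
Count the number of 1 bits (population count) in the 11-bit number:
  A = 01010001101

01010001101
1-bits at positions (from bit 0 = LSB): 0, 2, 3, 7, 9
Count = 5

Answer: 5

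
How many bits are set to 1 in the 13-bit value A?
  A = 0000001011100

0000001011100
1-bits at positions (from bit 0 = LSB): 2, 3, 4, 6
Count = 4

Answer: 4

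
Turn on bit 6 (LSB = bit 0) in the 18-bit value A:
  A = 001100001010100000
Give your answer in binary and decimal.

Mask = 1 << 6 = 000000000001000000
Bit 6 of A is 0, so OR-ing with the mask flips it to 1.
  001100001010100000
| 000000000001000000
--------------------
  001100001011100000

Answer: 001100001011100000 (49888)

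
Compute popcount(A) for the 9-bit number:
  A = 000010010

000010010
1-bits at positions (from bit 0 = LSB): 1, 4
Count = 2

Answer: 2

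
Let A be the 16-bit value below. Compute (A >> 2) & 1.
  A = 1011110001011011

Bit 2 is the 3rd from the right.
  1011110001011011
               ^
That bit is 0.

Answer: 0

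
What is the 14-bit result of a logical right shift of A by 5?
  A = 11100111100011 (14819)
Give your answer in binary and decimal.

Logical shift right by 5: drop the bottom 5 bit(s), prepend 5 zero(s) on the left.
  11100111100011  ->  keep [111001111], discard [00011], prepend 00000
= 00000111001111

Answer: 00000111001111 (463)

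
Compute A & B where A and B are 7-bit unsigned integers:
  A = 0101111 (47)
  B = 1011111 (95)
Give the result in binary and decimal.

Apply & to each column (1 only where both bits are 1):
  0101111
& 1011111
---------
  0001111

Answer: 0001111 (15)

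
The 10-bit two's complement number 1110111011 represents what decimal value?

MSB is 1, so the value is negative. Find the magnitude:
1. Invert bits:  0001000100
2. Add 1:        0001000101  = 69
3. Apply sign:   -69

Answer: -69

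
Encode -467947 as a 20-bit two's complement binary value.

1. Binary of +467947:  01110010001111101011
2. Invert bits:     10001101110000010100
3. Add 1:           10001101110000010101

Answer: 10001101110000010101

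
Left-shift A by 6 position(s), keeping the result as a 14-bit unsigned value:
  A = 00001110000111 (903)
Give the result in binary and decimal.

Shift left by 6: drop the top 6 bit(s), append 6 zero(s) on the right.
  00001110000111  ->  discard [000011], keep [10000111], append 000000
= 10000111000000

Answer: 10000111000000 (8640)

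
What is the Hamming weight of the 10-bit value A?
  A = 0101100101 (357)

0101100101
1-bits at positions (from bit 0 = LSB): 0, 2, 5, 6, 8
Count = 5

Answer: 5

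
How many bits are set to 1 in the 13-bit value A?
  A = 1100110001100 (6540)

1100110001100
1-bits at positions (from bit 0 = LSB): 2, 3, 7, 8, 11, 12
Count = 6

Answer: 6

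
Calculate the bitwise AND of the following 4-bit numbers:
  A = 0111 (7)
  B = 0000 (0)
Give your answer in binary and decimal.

Apply & to each column (1 only where both bits are 1):
  0111
& 0000
------
  0000

Answer: 0000 (0)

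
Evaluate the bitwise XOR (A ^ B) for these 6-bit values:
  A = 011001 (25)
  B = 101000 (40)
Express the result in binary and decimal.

Apply ^ to each column (1 where bits differ):
  011001
^ 101000
--------
  110001

Answer: 110001 (49)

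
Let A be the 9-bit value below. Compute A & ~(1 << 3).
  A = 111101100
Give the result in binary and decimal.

Mask = ~(1 << 3) = 111110111
Bit 3 of A is 1, so AND-ing with the mask clears it to 0.
  111101100
& 111110111
-----------
  111100100

Answer: 111100100 (484)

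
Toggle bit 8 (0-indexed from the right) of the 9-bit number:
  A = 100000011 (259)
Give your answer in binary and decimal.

Mask = 1 << 8 = 100000000
Bit 8 of A is 1; XOR with the mask flips it to 0.
  100000011
^ 100000000
-----------
  000000011

Answer: 000000011 (3)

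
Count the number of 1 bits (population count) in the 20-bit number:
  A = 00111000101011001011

00111000101011001011
1-bits at positions (from bit 0 = LSB): 0, 1, 3, 6, 7, 9, 11, 15, 16, 17
Count = 10

Answer: 10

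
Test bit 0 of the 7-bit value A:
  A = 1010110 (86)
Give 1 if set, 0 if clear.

Bit 0 is the 1st from the right.
  1010110
        ^
That bit is 0.

Answer: 0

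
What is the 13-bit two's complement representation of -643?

1. Binary of +643:  0001010000011
2. Invert bits:     1110101111100
3. Add 1:           1110101111101

Answer: 1110101111101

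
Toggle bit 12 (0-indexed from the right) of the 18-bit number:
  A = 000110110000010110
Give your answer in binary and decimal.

Mask = 1 << 12 = 000001000000000000
Bit 12 of A is 0; XOR with the mask flips it to 1.
  000110110000010110
^ 000001000000000000
--------------------
  000111110000010110

Answer: 000111110000010110 (31766)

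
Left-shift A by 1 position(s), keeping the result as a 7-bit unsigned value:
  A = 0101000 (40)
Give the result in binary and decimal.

Shift left by 1: drop the top 1 bit(s), append 1 zero(s) on the right.
  0101000  ->  discard [0], keep [101000], append 0
= 1010000

Answer: 1010000 (80)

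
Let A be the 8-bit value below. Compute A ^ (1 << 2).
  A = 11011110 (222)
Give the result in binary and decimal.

Mask = 1 << 2 = 00000100
Bit 2 of A is 1; XOR with the mask flips it to 0.
  11011110
^ 00000100
----------
  11011010

Answer: 11011010 (218)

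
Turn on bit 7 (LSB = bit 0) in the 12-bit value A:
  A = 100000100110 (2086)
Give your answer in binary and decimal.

Mask = 1 << 7 = 000010000000
Bit 7 of A is 0, so OR-ing with the mask flips it to 1.
  100000100110
| 000010000000
--------------
  100010100110

Answer: 100010100110 (2214)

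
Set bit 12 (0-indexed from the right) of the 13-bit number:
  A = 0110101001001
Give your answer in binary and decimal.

Mask = 1 << 12 = 1000000000000
Bit 12 of A is 0, so OR-ing with the mask flips it to 1.
  0110101001001
| 1000000000000
---------------
  1110101001001

Answer: 1110101001001 (7497)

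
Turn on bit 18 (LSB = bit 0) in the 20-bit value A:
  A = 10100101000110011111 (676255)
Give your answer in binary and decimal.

Mask = 1 << 18 = 01000000000000000000
Bit 18 of A is 0, so OR-ing with the mask flips it to 1.
  10100101000110011111
| 01000000000000000000
----------------------
  11100101000110011111

Answer: 11100101000110011111 (938399)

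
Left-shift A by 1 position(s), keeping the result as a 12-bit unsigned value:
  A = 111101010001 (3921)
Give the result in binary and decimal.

Shift left by 1: drop the top 1 bit(s), append 1 zero(s) on the right.
  111101010001  ->  discard [1], keep [11101010001], append 0
= 111010100010

Answer: 111010100010 (3746)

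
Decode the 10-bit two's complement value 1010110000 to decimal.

MSB is 1, so the value is negative. Find the magnitude:
1. Invert bits:  0101001111
2. Add 1:        0101010000  = 336
3. Apply sign:   -336

Answer: -336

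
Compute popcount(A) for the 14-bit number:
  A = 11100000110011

11100000110011
1-bits at positions (from bit 0 = LSB): 0, 1, 4, 5, 11, 12, 13
Count = 7

Answer: 7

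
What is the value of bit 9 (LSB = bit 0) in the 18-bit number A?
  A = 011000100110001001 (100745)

Bit 9 is the 10th from the right.
  011000100110001001
          ^
That bit is 0.

Answer: 0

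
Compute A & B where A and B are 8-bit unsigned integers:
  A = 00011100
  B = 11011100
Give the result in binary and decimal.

Apply & to each column (1 only where both bits are 1):
  00011100
& 11011100
----------
  00011100

Answer: 00011100 (28)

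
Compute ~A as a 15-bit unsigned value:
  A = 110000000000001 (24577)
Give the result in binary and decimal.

Flip each bit (0->1, 1->0):
  110000000000001
  001111111111110

Answer: 001111111111110 (8190)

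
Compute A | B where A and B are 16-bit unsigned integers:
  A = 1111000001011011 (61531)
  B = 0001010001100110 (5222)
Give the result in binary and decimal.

Apply | to each column (1 where either bit is 1):
  1111000001011011
| 0001010001100110
------------------
  1111010001111111

Answer: 1111010001111111 (62591)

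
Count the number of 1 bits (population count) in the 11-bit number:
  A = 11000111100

11000111100
1-bits at positions (from bit 0 = LSB): 2, 3, 4, 5, 9, 10
Count = 6

Answer: 6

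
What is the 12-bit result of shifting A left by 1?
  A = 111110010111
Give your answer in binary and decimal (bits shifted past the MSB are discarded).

Shift left by 1: drop the top 1 bit(s), append 1 zero(s) on the right.
  111110010111  ->  discard [1], keep [11110010111], append 0
= 111100101110

Answer: 111100101110 (3886)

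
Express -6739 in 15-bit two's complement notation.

1. Binary of +6739:  001101001010011
2. Invert bits:     110010110101100
3. Add 1:           110010110101101

Answer: 110010110101101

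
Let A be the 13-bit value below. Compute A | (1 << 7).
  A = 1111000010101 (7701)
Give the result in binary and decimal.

Mask = 1 << 7 = 0000010000000
Bit 7 of A is 0, so OR-ing with the mask flips it to 1.
  1111000010101
| 0000010000000
---------------
  1111010010101

Answer: 1111010010101 (7829)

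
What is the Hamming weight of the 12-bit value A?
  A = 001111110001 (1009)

001111110001
1-bits at positions (from bit 0 = LSB): 0, 4, 5, 6, 7, 8, 9
Count = 7

Answer: 7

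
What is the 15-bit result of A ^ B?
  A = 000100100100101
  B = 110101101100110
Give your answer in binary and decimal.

Apply ^ to each column (1 where bits differ):
  000100100100101
^ 110101101100110
-----------------
  110001001000011

Answer: 110001001000011 (25155)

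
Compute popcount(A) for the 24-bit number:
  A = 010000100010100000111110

010000100010100000111110
1-bits at positions (from bit 0 = LSB): 1, 2, 3, 4, 5, 11, 13, 17, 22
Count = 9

Answer: 9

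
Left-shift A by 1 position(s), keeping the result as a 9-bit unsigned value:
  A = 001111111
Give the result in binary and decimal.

Shift left by 1: drop the top 1 bit(s), append 1 zero(s) on the right.
  001111111  ->  discard [0], keep [01111111], append 0
= 011111110

Answer: 011111110 (254)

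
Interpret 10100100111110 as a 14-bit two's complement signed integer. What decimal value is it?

MSB is 1, so the value is negative. Find the magnitude:
1. Invert bits:  01011011000001
2. Add 1:        01011011000010  = 5826
3. Apply sign:   -5826

Answer: -5826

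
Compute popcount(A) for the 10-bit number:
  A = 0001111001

0001111001
1-bits at positions (from bit 0 = LSB): 0, 3, 4, 5, 6
Count = 5

Answer: 5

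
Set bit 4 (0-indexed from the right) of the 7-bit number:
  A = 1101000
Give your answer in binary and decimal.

Mask = 1 << 4 = 0010000
Bit 4 of A is 0, so OR-ing with the mask flips it to 1.
  1101000
| 0010000
---------
  1111000

Answer: 1111000 (120)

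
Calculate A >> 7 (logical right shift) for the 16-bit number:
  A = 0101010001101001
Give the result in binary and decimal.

Logical shift right by 7: drop the bottom 7 bit(s), prepend 7 zero(s) on the left.
  0101010001101001  ->  keep [010101000], discard [1101001], prepend 0000000
= 0000000010101000

Answer: 0000000010101000 (168)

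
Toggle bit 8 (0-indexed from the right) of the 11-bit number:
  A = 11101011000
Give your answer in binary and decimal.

Mask = 1 << 8 = 00100000000
Bit 8 of A is 1; XOR with the mask flips it to 0.
  11101011000
^ 00100000000
-------------
  11001011000

Answer: 11001011000 (1624)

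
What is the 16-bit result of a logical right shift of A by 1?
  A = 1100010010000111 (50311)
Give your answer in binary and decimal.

Logical shift right by 1: drop the bottom 1 bit(s), prepend 1 zero(s) on the left.
  1100010010000111  ->  keep [110001001000011], discard [1], prepend 0
= 0110001001000011

Answer: 0110001001000011 (25155)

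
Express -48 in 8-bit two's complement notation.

1. Binary of +48:  00110000
2. Invert bits:     11001111
3. Add 1:           11010000

Answer: 11010000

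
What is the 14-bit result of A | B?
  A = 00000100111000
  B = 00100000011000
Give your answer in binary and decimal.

Apply | to each column (1 where either bit is 1):
  00000100111000
| 00100000011000
----------------
  00100100111000

Answer: 00100100111000 (2360)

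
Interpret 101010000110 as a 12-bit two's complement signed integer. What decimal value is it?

MSB is 1, so the value is negative. Find the magnitude:
1. Invert bits:  010101111001
2. Add 1:        010101111010  = 1402
3. Apply sign:   -1402

Answer: -1402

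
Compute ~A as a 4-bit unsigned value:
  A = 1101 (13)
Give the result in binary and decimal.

Flip each bit (0->1, 1->0):
  1101
  0010

Answer: 0010 (2)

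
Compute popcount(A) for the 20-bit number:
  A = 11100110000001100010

11100110000001100010
1-bits at positions (from bit 0 = LSB): 1, 5, 6, 13, 14, 17, 18, 19
Count = 8

Answer: 8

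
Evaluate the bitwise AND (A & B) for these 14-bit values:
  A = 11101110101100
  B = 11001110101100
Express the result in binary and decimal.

Apply & to each column (1 only where both bits are 1):
  11101110101100
& 11001110101100
----------------
  11001110101100

Answer: 11001110101100 (13228)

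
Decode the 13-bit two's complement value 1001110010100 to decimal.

MSB is 1, so the value is negative. Find the magnitude:
1. Invert bits:  0110001101011
2. Add 1:        0110001101100  = 3180
3. Apply sign:   -3180

Answer: -3180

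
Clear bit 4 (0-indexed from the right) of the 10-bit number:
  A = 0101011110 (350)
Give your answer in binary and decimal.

Mask = ~(1 << 4) = 1111101111
Bit 4 of A is 1, so AND-ing with the mask clears it to 0.
  0101011110
& 1111101111
------------
  0101001110

Answer: 0101001110 (334)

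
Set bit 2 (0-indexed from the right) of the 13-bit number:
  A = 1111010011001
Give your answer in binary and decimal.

Mask = 1 << 2 = 0000000000100
Bit 2 of A is 0, so OR-ing with the mask flips it to 1.
  1111010011001
| 0000000000100
---------------
  1111010011101

Answer: 1111010011101 (7837)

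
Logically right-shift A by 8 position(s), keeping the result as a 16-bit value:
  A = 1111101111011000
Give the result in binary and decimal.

Logical shift right by 8: drop the bottom 8 bit(s), prepend 8 zero(s) on the left.
  1111101111011000  ->  keep [11111011], discard [11011000], prepend 00000000
= 0000000011111011

Answer: 0000000011111011 (251)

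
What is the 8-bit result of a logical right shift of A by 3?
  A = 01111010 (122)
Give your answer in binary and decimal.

Logical shift right by 3: drop the bottom 3 bit(s), prepend 3 zero(s) on the left.
  01111010  ->  keep [01111], discard [010], prepend 000
= 00001111

Answer: 00001111 (15)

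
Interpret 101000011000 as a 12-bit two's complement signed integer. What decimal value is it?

MSB is 1, so the value is negative. Find the magnitude:
1. Invert bits:  010111100111
2. Add 1:        010111101000  = 1512
3. Apply sign:   -1512

Answer: -1512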